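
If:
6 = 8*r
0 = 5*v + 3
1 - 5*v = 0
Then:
No Solution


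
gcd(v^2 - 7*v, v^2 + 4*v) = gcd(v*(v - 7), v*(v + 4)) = v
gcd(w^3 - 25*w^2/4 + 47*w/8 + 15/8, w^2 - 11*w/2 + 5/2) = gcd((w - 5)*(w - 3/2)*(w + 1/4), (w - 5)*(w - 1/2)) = w - 5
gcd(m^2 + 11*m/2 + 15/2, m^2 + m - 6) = m + 3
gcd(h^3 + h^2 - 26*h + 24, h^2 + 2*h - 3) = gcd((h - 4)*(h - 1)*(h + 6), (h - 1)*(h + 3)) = h - 1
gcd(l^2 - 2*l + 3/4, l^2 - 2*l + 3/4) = l^2 - 2*l + 3/4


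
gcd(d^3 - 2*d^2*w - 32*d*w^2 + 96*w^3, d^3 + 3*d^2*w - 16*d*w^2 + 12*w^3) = d + 6*w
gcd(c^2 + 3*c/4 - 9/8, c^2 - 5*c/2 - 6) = c + 3/2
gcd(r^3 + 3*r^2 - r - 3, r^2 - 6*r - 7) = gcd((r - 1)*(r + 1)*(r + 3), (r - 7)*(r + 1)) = r + 1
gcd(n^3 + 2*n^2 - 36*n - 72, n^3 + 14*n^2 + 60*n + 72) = n^2 + 8*n + 12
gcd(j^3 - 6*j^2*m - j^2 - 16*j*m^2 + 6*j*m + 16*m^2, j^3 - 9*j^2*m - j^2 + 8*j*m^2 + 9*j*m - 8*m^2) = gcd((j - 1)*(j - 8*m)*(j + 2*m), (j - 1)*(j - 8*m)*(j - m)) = j^2 - 8*j*m - j + 8*m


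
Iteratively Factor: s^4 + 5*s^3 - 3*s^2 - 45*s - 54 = (s + 2)*(s^3 + 3*s^2 - 9*s - 27) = (s - 3)*(s + 2)*(s^2 + 6*s + 9) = (s - 3)*(s + 2)*(s + 3)*(s + 3)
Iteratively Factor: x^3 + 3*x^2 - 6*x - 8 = (x - 2)*(x^2 + 5*x + 4) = (x - 2)*(x + 4)*(x + 1)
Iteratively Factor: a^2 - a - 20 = (a - 5)*(a + 4)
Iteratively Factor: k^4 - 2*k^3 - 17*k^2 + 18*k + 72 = (k + 2)*(k^3 - 4*k^2 - 9*k + 36) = (k - 3)*(k + 2)*(k^2 - k - 12) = (k - 3)*(k + 2)*(k + 3)*(k - 4)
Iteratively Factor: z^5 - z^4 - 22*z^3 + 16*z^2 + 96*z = (z)*(z^4 - z^3 - 22*z^2 + 16*z + 96) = z*(z - 3)*(z^3 + 2*z^2 - 16*z - 32) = z*(z - 4)*(z - 3)*(z^2 + 6*z + 8) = z*(z - 4)*(z - 3)*(z + 2)*(z + 4)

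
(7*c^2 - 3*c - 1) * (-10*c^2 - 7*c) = -70*c^4 - 19*c^3 + 31*c^2 + 7*c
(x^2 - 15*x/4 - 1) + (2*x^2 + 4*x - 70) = 3*x^2 + x/4 - 71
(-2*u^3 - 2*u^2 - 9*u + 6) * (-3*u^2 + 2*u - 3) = 6*u^5 + 2*u^4 + 29*u^3 - 30*u^2 + 39*u - 18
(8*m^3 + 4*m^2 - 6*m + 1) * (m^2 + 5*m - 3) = 8*m^5 + 44*m^4 - 10*m^3 - 41*m^2 + 23*m - 3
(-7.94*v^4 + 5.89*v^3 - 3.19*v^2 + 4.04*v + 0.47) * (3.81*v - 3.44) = -30.2514*v^5 + 49.7545*v^4 - 32.4155*v^3 + 26.366*v^2 - 12.1069*v - 1.6168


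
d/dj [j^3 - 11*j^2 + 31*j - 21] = 3*j^2 - 22*j + 31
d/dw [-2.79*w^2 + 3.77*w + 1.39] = 3.77 - 5.58*w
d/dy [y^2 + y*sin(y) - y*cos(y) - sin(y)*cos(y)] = sqrt(2)*y*sin(y + pi/4) + 2*y - cos(2*y) - sqrt(2)*cos(y + pi/4)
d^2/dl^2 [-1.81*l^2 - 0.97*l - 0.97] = -3.62000000000000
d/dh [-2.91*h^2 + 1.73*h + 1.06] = 1.73 - 5.82*h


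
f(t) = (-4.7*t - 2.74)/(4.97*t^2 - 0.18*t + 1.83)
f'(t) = (0.18 - 9.94*t)*(-4.7*t - 2.74)/(4.97*t^2 - 0.18*t + 1.83)^2 - 4.7/(4.97*t^2 - 0.18*t + 1.83)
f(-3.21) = 0.23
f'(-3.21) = 0.05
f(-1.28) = 0.32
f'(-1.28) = -0.05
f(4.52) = -0.23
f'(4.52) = 0.06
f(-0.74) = 0.16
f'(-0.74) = -0.75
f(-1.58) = 0.32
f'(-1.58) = 0.03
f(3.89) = -0.28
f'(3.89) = 0.08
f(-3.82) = 0.20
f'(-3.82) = 0.04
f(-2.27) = 0.28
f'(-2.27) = 0.06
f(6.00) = -0.17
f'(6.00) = 0.03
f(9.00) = -0.11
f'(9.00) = 0.01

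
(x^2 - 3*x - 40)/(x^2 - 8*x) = (x + 5)/x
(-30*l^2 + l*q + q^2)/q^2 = -30*l^2/q^2 + l/q + 1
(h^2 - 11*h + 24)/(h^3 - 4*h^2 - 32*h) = (h - 3)/(h*(h + 4))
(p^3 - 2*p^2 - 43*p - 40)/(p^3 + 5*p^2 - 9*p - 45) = (p^2 - 7*p - 8)/(p^2 - 9)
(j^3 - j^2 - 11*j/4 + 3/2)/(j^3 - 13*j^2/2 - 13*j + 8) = (j^2 - j/2 - 3)/(j^2 - 6*j - 16)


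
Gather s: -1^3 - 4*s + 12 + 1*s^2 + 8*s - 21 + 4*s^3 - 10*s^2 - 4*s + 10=4*s^3 - 9*s^2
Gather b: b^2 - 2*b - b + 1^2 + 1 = b^2 - 3*b + 2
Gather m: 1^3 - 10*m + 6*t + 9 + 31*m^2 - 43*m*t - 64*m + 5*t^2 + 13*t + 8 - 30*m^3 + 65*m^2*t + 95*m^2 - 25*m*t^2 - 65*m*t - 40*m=-30*m^3 + m^2*(65*t + 126) + m*(-25*t^2 - 108*t - 114) + 5*t^2 + 19*t + 18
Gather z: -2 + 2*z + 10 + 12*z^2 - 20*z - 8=12*z^2 - 18*z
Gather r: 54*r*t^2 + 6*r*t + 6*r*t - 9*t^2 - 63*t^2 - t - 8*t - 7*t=r*(54*t^2 + 12*t) - 72*t^2 - 16*t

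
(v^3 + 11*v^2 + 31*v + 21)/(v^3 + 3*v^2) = 1 + 8/v + 7/v^2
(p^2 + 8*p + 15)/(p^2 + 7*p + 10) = (p + 3)/(p + 2)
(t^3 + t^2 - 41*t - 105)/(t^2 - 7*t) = t + 8 + 15/t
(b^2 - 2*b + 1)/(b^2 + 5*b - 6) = (b - 1)/(b + 6)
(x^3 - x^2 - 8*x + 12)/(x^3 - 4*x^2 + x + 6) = (x^2 + x - 6)/(x^2 - 2*x - 3)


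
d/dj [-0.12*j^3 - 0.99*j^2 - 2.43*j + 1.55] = -0.36*j^2 - 1.98*j - 2.43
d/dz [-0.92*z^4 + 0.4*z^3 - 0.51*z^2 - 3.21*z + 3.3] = -3.68*z^3 + 1.2*z^2 - 1.02*z - 3.21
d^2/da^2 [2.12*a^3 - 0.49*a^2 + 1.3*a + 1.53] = 12.72*a - 0.98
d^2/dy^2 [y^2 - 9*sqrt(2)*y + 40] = 2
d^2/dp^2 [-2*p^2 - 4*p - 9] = -4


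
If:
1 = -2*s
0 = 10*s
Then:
No Solution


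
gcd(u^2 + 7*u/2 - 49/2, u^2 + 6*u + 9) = 1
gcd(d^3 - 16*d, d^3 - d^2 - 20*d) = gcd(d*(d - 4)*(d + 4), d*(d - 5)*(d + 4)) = d^2 + 4*d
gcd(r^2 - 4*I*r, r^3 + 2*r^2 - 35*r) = r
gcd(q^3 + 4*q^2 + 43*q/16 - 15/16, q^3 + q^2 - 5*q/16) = q^2 + q - 5/16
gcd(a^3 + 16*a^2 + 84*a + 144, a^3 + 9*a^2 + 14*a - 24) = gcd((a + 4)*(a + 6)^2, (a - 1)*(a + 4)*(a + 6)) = a^2 + 10*a + 24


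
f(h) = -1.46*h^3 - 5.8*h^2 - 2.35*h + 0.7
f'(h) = -4.38*h^2 - 11.6*h - 2.35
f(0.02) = 0.65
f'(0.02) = -2.58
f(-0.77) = -0.26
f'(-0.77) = 3.99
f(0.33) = -0.76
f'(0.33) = -6.65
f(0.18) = 0.08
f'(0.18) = -4.58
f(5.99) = -535.27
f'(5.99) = -228.99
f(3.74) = -165.59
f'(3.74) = -107.00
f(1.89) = -34.32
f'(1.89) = -39.92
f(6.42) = -639.77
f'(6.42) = -257.35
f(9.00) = -1554.59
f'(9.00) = -461.53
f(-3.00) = -5.03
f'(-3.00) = -6.97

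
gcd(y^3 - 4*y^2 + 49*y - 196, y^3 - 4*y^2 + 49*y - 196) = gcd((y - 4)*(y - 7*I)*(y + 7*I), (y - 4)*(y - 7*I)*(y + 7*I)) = y^3 - 4*y^2 + 49*y - 196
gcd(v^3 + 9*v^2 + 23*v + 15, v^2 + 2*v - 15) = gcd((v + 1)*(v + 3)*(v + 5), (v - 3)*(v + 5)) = v + 5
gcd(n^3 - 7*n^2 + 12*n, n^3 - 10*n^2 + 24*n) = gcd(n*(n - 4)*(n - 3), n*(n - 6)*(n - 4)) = n^2 - 4*n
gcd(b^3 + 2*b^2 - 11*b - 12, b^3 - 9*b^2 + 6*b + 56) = 1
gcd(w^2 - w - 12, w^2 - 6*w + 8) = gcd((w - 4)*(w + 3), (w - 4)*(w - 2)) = w - 4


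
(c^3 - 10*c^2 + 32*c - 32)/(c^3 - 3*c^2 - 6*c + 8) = (c^2 - 6*c + 8)/(c^2 + c - 2)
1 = 1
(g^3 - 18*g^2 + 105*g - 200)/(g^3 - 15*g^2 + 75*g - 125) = (g - 8)/(g - 5)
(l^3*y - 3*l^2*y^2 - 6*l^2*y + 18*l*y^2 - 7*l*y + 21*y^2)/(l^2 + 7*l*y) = y*(l^3 - 3*l^2*y - 6*l^2 + 18*l*y - 7*l + 21*y)/(l*(l + 7*y))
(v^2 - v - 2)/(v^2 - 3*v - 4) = (v - 2)/(v - 4)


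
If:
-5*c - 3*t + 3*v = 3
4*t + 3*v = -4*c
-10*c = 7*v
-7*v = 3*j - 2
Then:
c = -6/19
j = -22/57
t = -3/133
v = 60/133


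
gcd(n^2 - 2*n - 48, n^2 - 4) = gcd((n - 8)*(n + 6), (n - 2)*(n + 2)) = 1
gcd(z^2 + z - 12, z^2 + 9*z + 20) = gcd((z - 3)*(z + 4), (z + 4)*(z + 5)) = z + 4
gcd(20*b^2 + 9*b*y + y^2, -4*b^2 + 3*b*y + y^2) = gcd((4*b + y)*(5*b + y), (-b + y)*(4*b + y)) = 4*b + y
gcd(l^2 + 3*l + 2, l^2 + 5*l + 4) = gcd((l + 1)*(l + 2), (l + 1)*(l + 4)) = l + 1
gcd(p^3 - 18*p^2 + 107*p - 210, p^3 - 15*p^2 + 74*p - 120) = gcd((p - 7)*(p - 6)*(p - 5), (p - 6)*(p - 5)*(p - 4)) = p^2 - 11*p + 30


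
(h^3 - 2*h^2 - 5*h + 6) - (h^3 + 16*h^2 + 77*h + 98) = -18*h^2 - 82*h - 92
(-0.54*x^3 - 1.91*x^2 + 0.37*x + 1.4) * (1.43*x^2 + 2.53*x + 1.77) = -0.7722*x^5 - 4.0975*x^4 - 5.259*x^3 - 0.442600000000001*x^2 + 4.1969*x + 2.478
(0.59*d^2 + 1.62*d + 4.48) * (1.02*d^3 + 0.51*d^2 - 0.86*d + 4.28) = 0.6018*d^5 + 1.9533*d^4 + 4.8884*d^3 + 3.4168*d^2 + 3.0808*d + 19.1744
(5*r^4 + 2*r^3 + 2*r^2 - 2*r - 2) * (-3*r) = -15*r^5 - 6*r^4 - 6*r^3 + 6*r^2 + 6*r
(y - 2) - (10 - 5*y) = 6*y - 12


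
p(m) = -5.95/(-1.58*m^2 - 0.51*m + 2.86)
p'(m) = -5.95*(3.16*m + 0.51)/(-1.58*m^2 - 0.51*m + 2.86)^2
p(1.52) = 3.80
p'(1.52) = -12.90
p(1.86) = 1.67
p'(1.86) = -3.01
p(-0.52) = -2.21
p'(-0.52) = 0.93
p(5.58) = 0.12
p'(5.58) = -0.04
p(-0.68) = -2.40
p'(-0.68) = 1.59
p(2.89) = 0.50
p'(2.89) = -0.41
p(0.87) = -4.88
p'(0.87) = -13.02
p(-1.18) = -4.72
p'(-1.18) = 12.03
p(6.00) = 0.10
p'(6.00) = -0.04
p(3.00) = 0.46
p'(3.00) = -0.36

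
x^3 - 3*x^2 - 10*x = x*(x - 5)*(x + 2)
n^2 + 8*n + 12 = (n + 2)*(n + 6)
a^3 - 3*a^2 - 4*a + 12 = (a - 3)*(a - 2)*(a + 2)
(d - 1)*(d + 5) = d^2 + 4*d - 5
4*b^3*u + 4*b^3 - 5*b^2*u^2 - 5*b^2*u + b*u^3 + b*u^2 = (-4*b + u)*(-b + u)*(b*u + b)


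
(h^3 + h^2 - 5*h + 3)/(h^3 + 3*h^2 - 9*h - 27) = (h^2 - 2*h + 1)/(h^2 - 9)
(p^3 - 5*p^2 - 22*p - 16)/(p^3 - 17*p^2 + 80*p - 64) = (p^2 + 3*p + 2)/(p^2 - 9*p + 8)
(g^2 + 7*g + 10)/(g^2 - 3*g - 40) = (g + 2)/(g - 8)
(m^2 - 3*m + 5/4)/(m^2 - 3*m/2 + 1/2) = (m - 5/2)/(m - 1)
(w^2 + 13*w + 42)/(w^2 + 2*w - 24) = (w + 7)/(w - 4)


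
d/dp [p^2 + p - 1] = 2*p + 1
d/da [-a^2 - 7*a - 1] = -2*a - 7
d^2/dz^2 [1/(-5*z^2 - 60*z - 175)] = 2*(z^2 + 12*z - 4*(z + 6)^2 + 35)/(5*(z^2 + 12*z + 35)^3)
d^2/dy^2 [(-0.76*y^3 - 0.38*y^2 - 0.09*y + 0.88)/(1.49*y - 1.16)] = (-3.374552*y^3 + 7.881504*y^2 - 6.135936*y + 2.573608)/(3.307949*y^3 - 7.725948*y^2 + 6.014832*y - 1.560896)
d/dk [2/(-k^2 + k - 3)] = 2*(2*k - 1)/(k^2 - k + 3)^2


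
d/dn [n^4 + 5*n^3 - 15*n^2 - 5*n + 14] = 4*n^3 + 15*n^2 - 30*n - 5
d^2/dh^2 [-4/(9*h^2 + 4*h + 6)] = 8*(81*h^2 + 36*h - 4*(9*h + 2)^2 + 54)/(9*h^2 + 4*h + 6)^3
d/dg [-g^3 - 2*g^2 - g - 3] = -3*g^2 - 4*g - 1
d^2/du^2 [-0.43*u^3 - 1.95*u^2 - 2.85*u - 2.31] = -2.58*u - 3.9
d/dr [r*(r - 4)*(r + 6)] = 3*r^2 + 4*r - 24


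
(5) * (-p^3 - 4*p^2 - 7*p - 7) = -5*p^3 - 20*p^2 - 35*p - 35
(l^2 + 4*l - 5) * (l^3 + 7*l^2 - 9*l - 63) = l^5 + 11*l^4 + 14*l^3 - 134*l^2 - 207*l + 315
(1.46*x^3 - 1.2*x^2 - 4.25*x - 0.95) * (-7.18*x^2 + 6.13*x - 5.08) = -10.4828*x^5 + 17.5658*x^4 + 15.7422*x^3 - 13.1355*x^2 + 15.7665*x + 4.826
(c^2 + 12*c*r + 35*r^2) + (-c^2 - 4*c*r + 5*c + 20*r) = 8*c*r + 5*c + 35*r^2 + 20*r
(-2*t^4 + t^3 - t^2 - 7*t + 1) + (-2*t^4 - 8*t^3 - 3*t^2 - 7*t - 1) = -4*t^4 - 7*t^3 - 4*t^2 - 14*t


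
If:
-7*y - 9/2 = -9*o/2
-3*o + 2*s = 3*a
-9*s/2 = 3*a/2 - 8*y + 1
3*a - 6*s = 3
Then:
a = -157/201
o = 113/603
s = -179/201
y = -35/67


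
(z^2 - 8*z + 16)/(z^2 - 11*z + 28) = (z - 4)/(z - 7)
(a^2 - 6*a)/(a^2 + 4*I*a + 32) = a*(a - 6)/(a^2 + 4*I*a + 32)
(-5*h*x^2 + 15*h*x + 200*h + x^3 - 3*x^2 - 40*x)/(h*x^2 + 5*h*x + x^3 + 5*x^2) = (-5*h*x + 40*h + x^2 - 8*x)/(x*(h + x))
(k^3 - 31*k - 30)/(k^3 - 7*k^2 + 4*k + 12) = (k + 5)/(k - 2)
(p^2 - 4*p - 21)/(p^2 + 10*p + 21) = (p - 7)/(p + 7)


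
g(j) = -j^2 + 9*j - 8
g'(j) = 9 - 2*j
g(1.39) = 2.58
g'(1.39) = 6.22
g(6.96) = 6.20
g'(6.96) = -4.92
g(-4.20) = -63.44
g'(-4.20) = 17.40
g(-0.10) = -8.91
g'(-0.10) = 9.20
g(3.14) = 10.40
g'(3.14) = 2.72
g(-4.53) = -69.29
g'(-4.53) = 18.06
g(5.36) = 11.51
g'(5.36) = -1.72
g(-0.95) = -17.45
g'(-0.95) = 10.90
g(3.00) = 10.00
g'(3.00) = 3.00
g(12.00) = -44.00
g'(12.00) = -15.00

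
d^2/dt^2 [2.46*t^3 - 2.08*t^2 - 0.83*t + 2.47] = 14.76*t - 4.16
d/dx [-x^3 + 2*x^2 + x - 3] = -3*x^2 + 4*x + 1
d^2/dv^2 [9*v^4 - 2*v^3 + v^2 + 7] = 108*v^2 - 12*v + 2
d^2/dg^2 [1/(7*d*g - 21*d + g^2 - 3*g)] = 2*(-7*d*g + 21*d - g^2 + 3*g + (7*d + 2*g - 3)^2)/(7*d*g - 21*d + g^2 - 3*g)^3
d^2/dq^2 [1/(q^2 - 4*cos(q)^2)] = 2*(4*(q + 2*sin(2*q))^2 + (q^2 - 4*cos(q)^2)*(8*sin(q)^2 - 5))/(q^2 - 4*cos(q)^2)^3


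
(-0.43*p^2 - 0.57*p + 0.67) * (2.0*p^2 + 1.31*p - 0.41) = -0.86*p^4 - 1.7033*p^3 + 0.7696*p^2 + 1.1114*p - 0.2747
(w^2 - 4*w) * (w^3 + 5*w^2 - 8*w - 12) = w^5 + w^4 - 28*w^3 + 20*w^2 + 48*w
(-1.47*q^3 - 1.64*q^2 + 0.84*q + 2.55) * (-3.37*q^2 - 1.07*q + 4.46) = 4.9539*q^5 + 7.0997*q^4 - 7.6322*q^3 - 16.8067*q^2 + 1.0179*q + 11.373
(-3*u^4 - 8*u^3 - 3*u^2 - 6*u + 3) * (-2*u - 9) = 6*u^5 + 43*u^4 + 78*u^3 + 39*u^2 + 48*u - 27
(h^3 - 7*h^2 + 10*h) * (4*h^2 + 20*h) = 4*h^5 - 8*h^4 - 100*h^3 + 200*h^2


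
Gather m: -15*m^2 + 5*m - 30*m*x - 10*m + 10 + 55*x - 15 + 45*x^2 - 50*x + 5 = -15*m^2 + m*(-30*x - 5) + 45*x^2 + 5*x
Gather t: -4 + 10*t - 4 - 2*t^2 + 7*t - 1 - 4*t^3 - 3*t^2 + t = -4*t^3 - 5*t^2 + 18*t - 9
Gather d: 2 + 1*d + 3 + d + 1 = 2*d + 6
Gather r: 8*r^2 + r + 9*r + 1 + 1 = 8*r^2 + 10*r + 2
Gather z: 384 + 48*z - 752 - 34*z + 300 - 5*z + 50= 9*z - 18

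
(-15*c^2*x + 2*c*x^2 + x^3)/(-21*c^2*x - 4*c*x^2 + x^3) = (15*c^2 - 2*c*x - x^2)/(21*c^2 + 4*c*x - x^2)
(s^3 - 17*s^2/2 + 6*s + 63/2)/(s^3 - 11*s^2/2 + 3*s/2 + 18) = (s - 7)/(s - 4)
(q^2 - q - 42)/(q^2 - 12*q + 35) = (q + 6)/(q - 5)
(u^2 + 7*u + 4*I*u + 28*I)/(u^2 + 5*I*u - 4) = (u + 7)/(u + I)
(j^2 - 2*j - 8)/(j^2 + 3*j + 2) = (j - 4)/(j + 1)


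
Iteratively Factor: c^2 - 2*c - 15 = (c - 5)*(c + 3)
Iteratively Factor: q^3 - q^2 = (q - 1)*(q^2) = q*(q - 1)*(q)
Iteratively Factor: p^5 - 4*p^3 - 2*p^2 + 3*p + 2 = (p + 1)*(p^4 - p^3 - 3*p^2 + p + 2) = (p + 1)^2*(p^3 - 2*p^2 - p + 2) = (p - 1)*(p + 1)^2*(p^2 - p - 2) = (p - 1)*(p + 1)^3*(p - 2)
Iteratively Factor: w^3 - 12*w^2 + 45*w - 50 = (w - 2)*(w^2 - 10*w + 25) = (w - 5)*(w - 2)*(w - 5)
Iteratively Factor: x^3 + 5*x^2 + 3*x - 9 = (x + 3)*(x^2 + 2*x - 3) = (x + 3)^2*(x - 1)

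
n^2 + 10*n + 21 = (n + 3)*(n + 7)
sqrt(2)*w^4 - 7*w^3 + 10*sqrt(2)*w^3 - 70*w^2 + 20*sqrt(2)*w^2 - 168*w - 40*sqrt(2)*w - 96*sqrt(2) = (w + 4)*(w + 6)*(w - 4*sqrt(2))*(sqrt(2)*w + 1)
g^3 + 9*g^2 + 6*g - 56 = (g - 2)*(g + 4)*(g + 7)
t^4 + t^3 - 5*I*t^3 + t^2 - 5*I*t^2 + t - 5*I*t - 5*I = (t + 1)*(t - 5*I)*(t - I)*(t + I)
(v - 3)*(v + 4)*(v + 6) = v^3 + 7*v^2 - 6*v - 72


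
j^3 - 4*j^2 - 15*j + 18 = (j - 6)*(j - 1)*(j + 3)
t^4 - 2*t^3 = t^3*(t - 2)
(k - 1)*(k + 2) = k^2 + k - 2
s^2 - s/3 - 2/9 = (s - 2/3)*(s + 1/3)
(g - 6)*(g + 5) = g^2 - g - 30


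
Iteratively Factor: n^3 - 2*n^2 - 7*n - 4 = (n - 4)*(n^2 + 2*n + 1) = (n - 4)*(n + 1)*(n + 1)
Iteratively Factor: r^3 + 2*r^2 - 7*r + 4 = (r - 1)*(r^2 + 3*r - 4) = (r - 1)^2*(r + 4)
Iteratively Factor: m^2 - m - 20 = (m + 4)*(m - 5)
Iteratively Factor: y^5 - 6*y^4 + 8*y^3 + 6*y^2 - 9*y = (y - 1)*(y^4 - 5*y^3 + 3*y^2 + 9*y) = (y - 1)*(y + 1)*(y^3 - 6*y^2 + 9*y) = (y - 3)*(y - 1)*(y + 1)*(y^2 - 3*y) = (y - 3)^2*(y - 1)*(y + 1)*(y)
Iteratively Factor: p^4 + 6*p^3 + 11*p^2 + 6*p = (p)*(p^3 + 6*p^2 + 11*p + 6) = p*(p + 2)*(p^2 + 4*p + 3) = p*(p + 1)*(p + 2)*(p + 3)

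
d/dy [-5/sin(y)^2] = 10*cos(y)/sin(y)^3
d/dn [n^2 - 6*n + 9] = 2*n - 6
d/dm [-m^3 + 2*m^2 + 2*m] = -3*m^2 + 4*m + 2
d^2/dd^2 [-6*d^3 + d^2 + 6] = 2 - 36*d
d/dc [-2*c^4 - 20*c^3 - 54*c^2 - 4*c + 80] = -8*c^3 - 60*c^2 - 108*c - 4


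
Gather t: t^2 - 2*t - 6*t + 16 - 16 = t^2 - 8*t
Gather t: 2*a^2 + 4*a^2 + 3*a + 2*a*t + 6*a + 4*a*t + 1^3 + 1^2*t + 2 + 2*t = 6*a^2 + 9*a + t*(6*a + 3) + 3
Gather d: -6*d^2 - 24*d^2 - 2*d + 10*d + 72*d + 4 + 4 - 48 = -30*d^2 + 80*d - 40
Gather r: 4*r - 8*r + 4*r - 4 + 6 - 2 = 0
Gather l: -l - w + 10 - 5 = -l - w + 5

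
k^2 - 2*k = k*(k - 2)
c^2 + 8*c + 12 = (c + 2)*(c + 6)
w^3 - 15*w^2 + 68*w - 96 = (w - 8)*(w - 4)*(w - 3)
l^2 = l^2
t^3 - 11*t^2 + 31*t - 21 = (t - 7)*(t - 3)*(t - 1)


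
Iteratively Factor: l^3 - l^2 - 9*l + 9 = (l - 1)*(l^2 - 9) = (l - 1)*(l + 3)*(l - 3)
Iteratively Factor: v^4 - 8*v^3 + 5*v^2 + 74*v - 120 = (v - 4)*(v^3 - 4*v^2 - 11*v + 30) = (v - 5)*(v - 4)*(v^2 + v - 6) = (v - 5)*(v - 4)*(v - 2)*(v + 3)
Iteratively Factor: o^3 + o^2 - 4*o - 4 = (o - 2)*(o^2 + 3*o + 2) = (o - 2)*(o + 2)*(o + 1)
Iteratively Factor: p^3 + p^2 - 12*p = (p)*(p^2 + p - 12) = p*(p - 3)*(p + 4)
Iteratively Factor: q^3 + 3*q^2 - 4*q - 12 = (q - 2)*(q^2 + 5*q + 6) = (q - 2)*(q + 2)*(q + 3)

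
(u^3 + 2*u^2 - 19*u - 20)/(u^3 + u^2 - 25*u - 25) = (u - 4)/(u - 5)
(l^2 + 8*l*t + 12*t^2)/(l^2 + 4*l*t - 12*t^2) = (-l - 2*t)/(-l + 2*t)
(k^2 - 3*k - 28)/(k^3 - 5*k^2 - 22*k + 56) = 1/(k - 2)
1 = 1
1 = 1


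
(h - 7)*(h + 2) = h^2 - 5*h - 14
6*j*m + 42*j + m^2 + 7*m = (6*j + m)*(m + 7)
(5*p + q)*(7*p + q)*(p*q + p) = 35*p^3*q + 35*p^3 + 12*p^2*q^2 + 12*p^2*q + p*q^3 + p*q^2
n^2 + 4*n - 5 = (n - 1)*(n + 5)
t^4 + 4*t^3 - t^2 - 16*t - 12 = (t - 2)*(t + 1)*(t + 2)*(t + 3)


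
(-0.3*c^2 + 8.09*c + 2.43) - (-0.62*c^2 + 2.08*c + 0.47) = 0.32*c^2 + 6.01*c + 1.96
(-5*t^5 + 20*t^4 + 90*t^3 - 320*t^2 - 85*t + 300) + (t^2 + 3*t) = -5*t^5 + 20*t^4 + 90*t^3 - 319*t^2 - 82*t + 300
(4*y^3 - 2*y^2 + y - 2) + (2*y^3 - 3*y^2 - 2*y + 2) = 6*y^3 - 5*y^2 - y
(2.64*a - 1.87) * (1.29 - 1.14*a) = -3.0096*a^2 + 5.5374*a - 2.4123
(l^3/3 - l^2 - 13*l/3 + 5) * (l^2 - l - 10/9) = l^5/3 - 4*l^4/3 - 100*l^3/27 + 94*l^2/9 - 5*l/27 - 50/9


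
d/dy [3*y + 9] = 3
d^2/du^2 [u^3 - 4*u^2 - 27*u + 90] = 6*u - 8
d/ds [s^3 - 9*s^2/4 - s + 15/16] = 3*s^2 - 9*s/2 - 1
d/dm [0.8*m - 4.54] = 0.800000000000000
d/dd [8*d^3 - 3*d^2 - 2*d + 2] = 24*d^2 - 6*d - 2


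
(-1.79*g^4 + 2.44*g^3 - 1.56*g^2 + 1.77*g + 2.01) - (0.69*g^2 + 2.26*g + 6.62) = -1.79*g^4 + 2.44*g^3 - 2.25*g^2 - 0.49*g - 4.61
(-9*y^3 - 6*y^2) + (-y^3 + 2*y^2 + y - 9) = -10*y^3 - 4*y^2 + y - 9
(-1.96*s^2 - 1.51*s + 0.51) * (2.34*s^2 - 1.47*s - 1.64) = -4.5864*s^4 - 0.6522*s^3 + 6.6275*s^2 + 1.7267*s - 0.8364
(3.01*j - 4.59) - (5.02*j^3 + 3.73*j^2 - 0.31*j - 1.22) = -5.02*j^3 - 3.73*j^2 + 3.32*j - 3.37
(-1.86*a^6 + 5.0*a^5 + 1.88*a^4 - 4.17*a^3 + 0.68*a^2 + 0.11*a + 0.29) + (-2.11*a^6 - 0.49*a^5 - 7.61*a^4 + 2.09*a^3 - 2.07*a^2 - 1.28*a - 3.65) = -3.97*a^6 + 4.51*a^5 - 5.73*a^4 - 2.08*a^3 - 1.39*a^2 - 1.17*a - 3.36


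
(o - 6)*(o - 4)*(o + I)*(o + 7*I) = o^4 - 10*o^3 + 8*I*o^3 + 17*o^2 - 80*I*o^2 + 70*o + 192*I*o - 168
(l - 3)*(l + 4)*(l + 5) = l^3 + 6*l^2 - 7*l - 60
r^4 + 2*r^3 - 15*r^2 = r^2*(r - 3)*(r + 5)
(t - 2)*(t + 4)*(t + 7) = t^3 + 9*t^2 + 6*t - 56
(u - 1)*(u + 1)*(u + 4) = u^3 + 4*u^2 - u - 4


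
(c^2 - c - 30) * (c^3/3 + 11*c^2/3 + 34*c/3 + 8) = c^5/3 + 10*c^4/3 - 7*c^3/3 - 340*c^2/3 - 348*c - 240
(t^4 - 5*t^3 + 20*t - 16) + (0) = t^4 - 5*t^3 + 20*t - 16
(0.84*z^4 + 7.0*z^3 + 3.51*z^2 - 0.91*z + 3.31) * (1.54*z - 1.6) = 1.2936*z^5 + 9.436*z^4 - 5.7946*z^3 - 7.0174*z^2 + 6.5534*z - 5.296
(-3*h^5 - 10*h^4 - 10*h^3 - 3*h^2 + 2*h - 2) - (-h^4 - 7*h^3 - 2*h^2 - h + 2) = -3*h^5 - 9*h^4 - 3*h^3 - h^2 + 3*h - 4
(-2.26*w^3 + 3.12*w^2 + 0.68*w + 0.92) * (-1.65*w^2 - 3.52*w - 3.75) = 3.729*w^5 + 2.8072*w^4 - 3.6294*w^3 - 15.6116*w^2 - 5.7884*w - 3.45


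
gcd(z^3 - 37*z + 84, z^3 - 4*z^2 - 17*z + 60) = z - 3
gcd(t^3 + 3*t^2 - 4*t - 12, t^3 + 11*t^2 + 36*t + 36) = t^2 + 5*t + 6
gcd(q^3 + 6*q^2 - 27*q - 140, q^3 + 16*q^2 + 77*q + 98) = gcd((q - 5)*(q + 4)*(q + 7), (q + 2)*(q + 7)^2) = q + 7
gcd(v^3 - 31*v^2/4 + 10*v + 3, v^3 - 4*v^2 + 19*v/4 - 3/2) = v - 2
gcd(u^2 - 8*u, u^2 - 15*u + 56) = u - 8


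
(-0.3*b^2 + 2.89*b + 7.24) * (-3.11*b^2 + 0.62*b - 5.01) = 0.933*b^4 - 9.1739*b^3 - 19.2216*b^2 - 9.9901*b - 36.2724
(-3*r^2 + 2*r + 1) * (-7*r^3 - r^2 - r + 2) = 21*r^5 - 11*r^4 - 6*r^3 - 9*r^2 + 3*r + 2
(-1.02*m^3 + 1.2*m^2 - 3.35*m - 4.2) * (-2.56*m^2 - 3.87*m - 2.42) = 2.6112*m^5 + 0.8754*m^4 + 6.4004*m^3 + 20.8125*m^2 + 24.361*m + 10.164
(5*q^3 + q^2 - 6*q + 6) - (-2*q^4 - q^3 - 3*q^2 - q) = 2*q^4 + 6*q^3 + 4*q^2 - 5*q + 6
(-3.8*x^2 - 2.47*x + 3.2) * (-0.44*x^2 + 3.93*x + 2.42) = 1.672*x^4 - 13.8472*x^3 - 20.3111*x^2 + 6.5986*x + 7.744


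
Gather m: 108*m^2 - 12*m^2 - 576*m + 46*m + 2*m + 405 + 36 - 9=96*m^2 - 528*m + 432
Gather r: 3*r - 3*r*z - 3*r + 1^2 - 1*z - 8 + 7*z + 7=-3*r*z + 6*z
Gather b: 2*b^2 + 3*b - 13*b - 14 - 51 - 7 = 2*b^2 - 10*b - 72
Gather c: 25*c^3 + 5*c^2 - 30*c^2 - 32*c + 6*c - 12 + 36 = 25*c^3 - 25*c^2 - 26*c + 24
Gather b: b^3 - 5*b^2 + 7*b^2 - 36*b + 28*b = b^3 + 2*b^2 - 8*b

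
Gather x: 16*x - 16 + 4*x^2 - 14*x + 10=4*x^2 + 2*x - 6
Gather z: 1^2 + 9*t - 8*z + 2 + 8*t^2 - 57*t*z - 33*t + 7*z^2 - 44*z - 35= 8*t^2 - 24*t + 7*z^2 + z*(-57*t - 52) - 32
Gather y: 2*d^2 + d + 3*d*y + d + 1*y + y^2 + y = 2*d^2 + 2*d + y^2 + y*(3*d + 2)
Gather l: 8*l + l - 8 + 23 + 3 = 9*l + 18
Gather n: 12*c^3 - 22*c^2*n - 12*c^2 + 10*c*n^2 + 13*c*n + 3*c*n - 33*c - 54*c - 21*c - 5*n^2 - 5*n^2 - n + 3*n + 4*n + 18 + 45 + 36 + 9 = 12*c^3 - 12*c^2 - 108*c + n^2*(10*c - 10) + n*(-22*c^2 + 16*c + 6) + 108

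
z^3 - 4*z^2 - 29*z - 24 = (z - 8)*(z + 1)*(z + 3)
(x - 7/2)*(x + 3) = x^2 - x/2 - 21/2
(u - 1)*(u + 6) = u^2 + 5*u - 6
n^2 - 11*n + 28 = (n - 7)*(n - 4)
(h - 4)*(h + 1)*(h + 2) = h^3 - h^2 - 10*h - 8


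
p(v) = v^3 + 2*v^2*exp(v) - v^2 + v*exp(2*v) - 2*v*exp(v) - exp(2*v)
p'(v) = 2*v^2*exp(v) + 3*v^2 + 2*v*exp(2*v) + 2*v*exp(v) - 2*v - exp(2*v) - 2*exp(v)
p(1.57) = 23.18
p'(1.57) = 82.87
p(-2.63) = -23.75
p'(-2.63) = 26.45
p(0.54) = -2.34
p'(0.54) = -0.55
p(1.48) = 16.56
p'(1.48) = 64.90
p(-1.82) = -7.75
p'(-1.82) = 13.61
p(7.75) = 36623764.65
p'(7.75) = 78461012.71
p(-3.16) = -40.43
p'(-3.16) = 36.76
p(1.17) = 3.28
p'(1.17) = 25.59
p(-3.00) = -34.82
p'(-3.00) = 33.48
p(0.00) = -1.00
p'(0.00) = -3.00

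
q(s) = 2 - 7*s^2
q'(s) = -14*s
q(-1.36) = -10.95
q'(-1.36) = 19.04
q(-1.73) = -18.95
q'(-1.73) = 24.22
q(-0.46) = 0.52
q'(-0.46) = 6.44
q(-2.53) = -42.81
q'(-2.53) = 35.42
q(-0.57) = -0.27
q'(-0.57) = 7.98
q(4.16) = -119.14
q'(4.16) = -58.24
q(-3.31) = -74.69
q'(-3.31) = 46.34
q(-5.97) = -247.49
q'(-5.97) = 83.58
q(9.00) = -565.00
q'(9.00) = -126.00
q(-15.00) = -1573.00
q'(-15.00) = 210.00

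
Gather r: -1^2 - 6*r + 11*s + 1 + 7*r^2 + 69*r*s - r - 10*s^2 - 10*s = 7*r^2 + r*(69*s - 7) - 10*s^2 + s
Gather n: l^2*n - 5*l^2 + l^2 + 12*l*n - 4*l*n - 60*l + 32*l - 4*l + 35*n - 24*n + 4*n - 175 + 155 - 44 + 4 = -4*l^2 - 32*l + n*(l^2 + 8*l + 15) - 60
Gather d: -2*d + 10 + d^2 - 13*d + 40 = d^2 - 15*d + 50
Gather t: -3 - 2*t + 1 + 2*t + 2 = 0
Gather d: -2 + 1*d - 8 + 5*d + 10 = 6*d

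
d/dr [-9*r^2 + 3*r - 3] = 3 - 18*r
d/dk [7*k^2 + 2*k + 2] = 14*k + 2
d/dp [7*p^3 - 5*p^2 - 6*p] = 21*p^2 - 10*p - 6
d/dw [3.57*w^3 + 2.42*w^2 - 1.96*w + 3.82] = 10.71*w^2 + 4.84*w - 1.96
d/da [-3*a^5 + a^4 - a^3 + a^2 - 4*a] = -15*a^4 + 4*a^3 - 3*a^2 + 2*a - 4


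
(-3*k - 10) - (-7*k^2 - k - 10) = 7*k^2 - 2*k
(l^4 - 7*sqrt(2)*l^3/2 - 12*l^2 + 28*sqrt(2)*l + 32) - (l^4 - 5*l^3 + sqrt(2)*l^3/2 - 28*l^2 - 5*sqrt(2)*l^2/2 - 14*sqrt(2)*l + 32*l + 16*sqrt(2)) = -4*sqrt(2)*l^3 + 5*l^3 + 5*sqrt(2)*l^2/2 + 16*l^2 - 32*l + 42*sqrt(2)*l - 16*sqrt(2) + 32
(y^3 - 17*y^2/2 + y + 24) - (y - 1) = y^3 - 17*y^2/2 + 25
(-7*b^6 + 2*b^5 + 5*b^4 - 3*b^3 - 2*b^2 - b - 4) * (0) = 0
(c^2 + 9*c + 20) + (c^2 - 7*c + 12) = 2*c^2 + 2*c + 32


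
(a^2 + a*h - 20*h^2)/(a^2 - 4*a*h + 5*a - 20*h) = (a + 5*h)/(a + 5)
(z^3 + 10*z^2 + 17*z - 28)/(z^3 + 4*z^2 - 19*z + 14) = (z + 4)/(z - 2)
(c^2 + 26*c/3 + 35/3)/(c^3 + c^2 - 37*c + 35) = (c + 5/3)/(c^2 - 6*c + 5)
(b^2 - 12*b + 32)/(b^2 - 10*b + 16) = (b - 4)/(b - 2)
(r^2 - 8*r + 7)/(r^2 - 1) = (r - 7)/(r + 1)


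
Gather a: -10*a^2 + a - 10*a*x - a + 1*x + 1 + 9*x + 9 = -10*a^2 - 10*a*x + 10*x + 10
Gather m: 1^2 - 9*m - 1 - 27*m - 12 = -36*m - 12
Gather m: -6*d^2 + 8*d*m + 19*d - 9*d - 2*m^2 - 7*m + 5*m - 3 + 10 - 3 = -6*d^2 + 10*d - 2*m^2 + m*(8*d - 2) + 4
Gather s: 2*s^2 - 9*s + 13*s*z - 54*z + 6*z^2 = 2*s^2 + s*(13*z - 9) + 6*z^2 - 54*z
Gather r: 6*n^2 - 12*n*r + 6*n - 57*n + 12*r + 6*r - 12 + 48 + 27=6*n^2 - 51*n + r*(18 - 12*n) + 63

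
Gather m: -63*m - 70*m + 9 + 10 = 19 - 133*m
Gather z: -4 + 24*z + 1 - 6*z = 18*z - 3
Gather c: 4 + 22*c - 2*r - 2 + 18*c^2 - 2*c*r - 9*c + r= 18*c^2 + c*(13 - 2*r) - r + 2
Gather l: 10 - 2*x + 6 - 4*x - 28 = -6*x - 12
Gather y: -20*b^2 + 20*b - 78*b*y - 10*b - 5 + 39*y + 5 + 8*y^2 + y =-20*b^2 + 10*b + 8*y^2 + y*(40 - 78*b)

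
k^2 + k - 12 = (k - 3)*(k + 4)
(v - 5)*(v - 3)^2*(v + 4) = v^4 - 7*v^3 - 5*v^2 + 111*v - 180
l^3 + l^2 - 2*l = l*(l - 1)*(l + 2)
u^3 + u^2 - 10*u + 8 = (u - 2)*(u - 1)*(u + 4)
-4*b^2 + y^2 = (-2*b + y)*(2*b + y)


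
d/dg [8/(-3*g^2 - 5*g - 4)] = 8*(6*g + 5)/(3*g^2 + 5*g + 4)^2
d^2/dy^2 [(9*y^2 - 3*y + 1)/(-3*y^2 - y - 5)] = 4*(27*y^3 + 189*y^2 - 72*y - 113)/(27*y^6 + 27*y^5 + 144*y^4 + 91*y^3 + 240*y^2 + 75*y + 125)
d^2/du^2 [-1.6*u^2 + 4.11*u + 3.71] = -3.20000000000000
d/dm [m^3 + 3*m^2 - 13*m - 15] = 3*m^2 + 6*m - 13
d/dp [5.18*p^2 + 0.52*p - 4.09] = 10.36*p + 0.52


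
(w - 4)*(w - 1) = w^2 - 5*w + 4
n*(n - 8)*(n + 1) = n^3 - 7*n^2 - 8*n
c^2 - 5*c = c*(c - 5)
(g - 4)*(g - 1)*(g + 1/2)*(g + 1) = g^4 - 7*g^3/2 - 3*g^2 + 7*g/2 + 2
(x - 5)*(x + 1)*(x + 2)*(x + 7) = x^4 + 5*x^3 - 27*x^2 - 101*x - 70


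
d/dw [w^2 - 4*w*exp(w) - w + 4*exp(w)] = -4*w*exp(w) + 2*w - 1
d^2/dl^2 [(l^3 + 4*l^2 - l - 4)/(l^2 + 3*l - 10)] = 12*(l^3 + 3*l^2 + 39*l + 49)/(l^6 + 9*l^5 - 3*l^4 - 153*l^3 + 30*l^2 + 900*l - 1000)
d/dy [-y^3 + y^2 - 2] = y*(2 - 3*y)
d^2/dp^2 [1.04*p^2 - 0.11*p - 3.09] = 2.08000000000000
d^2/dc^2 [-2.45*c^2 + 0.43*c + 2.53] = -4.90000000000000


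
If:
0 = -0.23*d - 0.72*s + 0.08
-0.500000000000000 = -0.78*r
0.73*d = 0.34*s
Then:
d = 0.05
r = 0.64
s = 0.10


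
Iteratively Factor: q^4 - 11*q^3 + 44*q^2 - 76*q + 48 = (q - 2)*(q^3 - 9*q^2 + 26*q - 24) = (q - 2)^2*(q^2 - 7*q + 12) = (q - 4)*(q - 2)^2*(q - 3)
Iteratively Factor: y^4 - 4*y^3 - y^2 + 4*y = (y)*(y^3 - 4*y^2 - y + 4) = y*(y - 4)*(y^2 - 1) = y*(y - 4)*(y + 1)*(y - 1)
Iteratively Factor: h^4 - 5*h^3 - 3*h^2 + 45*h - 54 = (h + 3)*(h^3 - 8*h^2 + 21*h - 18) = (h - 3)*(h + 3)*(h^2 - 5*h + 6) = (h - 3)*(h - 2)*(h + 3)*(h - 3)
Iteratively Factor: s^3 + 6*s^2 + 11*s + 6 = (s + 3)*(s^2 + 3*s + 2) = (s + 1)*(s + 3)*(s + 2)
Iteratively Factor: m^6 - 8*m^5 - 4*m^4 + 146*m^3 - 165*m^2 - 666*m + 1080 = (m - 3)*(m^5 - 5*m^4 - 19*m^3 + 89*m^2 + 102*m - 360) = (m - 3)*(m + 3)*(m^4 - 8*m^3 + 5*m^2 + 74*m - 120) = (m - 4)*(m - 3)*(m + 3)*(m^3 - 4*m^2 - 11*m + 30) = (m - 4)*(m - 3)*(m - 2)*(m + 3)*(m^2 - 2*m - 15) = (m - 4)*(m - 3)*(m - 2)*(m + 3)^2*(m - 5)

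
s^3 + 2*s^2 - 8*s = s*(s - 2)*(s + 4)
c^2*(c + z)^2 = c^4 + 2*c^3*z + c^2*z^2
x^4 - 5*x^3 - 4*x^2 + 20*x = x*(x - 5)*(x - 2)*(x + 2)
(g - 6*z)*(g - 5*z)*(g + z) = g^3 - 10*g^2*z + 19*g*z^2 + 30*z^3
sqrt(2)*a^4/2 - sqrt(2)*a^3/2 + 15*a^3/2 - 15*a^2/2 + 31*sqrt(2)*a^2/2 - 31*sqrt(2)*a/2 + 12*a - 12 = (a - 1)*(a + 3*sqrt(2))*(a + 4*sqrt(2))*(sqrt(2)*a/2 + 1/2)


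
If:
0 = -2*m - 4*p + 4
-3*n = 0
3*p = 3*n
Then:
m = 2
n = 0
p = 0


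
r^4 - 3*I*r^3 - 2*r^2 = r^2*(r - 2*I)*(r - I)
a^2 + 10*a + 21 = (a + 3)*(a + 7)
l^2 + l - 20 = (l - 4)*(l + 5)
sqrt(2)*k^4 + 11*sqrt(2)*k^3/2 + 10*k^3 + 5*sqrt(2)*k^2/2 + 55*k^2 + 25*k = k*(k + 5)*(k + 5*sqrt(2))*(sqrt(2)*k + sqrt(2)/2)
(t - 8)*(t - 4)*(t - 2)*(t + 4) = t^4 - 10*t^3 + 160*t - 256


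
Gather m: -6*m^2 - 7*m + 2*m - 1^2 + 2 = -6*m^2 - 5*m + 1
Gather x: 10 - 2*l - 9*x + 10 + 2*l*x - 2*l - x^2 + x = -4*l - x^2 + x*(2*l - 8) + 20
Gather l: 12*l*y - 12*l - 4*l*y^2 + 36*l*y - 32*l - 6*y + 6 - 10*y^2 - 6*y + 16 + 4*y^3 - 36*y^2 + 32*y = l*(-4*y^2 + 48*y - 44) + 4*y^3 - 46*y^2 + 20*y + 22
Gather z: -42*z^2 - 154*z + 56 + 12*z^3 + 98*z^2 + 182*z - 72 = 12*z^3 + 56*z^2 + 28*z - 16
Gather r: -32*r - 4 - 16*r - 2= -48*r - 6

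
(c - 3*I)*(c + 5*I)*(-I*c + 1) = -I*c^3 + 3*c^2 - 13*I*c + 15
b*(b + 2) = b^2 + 2*b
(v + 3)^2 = v^2 + 6*v + 9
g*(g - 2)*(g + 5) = g^3 + 3*g^2 - 10*g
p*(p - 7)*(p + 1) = p^3 - 6*p^2 - 7*p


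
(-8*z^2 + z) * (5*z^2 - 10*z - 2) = -40*z^4 + 85*z^3 + 6*z^2 - 2*z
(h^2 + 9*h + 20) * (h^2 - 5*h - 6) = h^4 + 4*h^3 - 31*h^2 - 154*h - 120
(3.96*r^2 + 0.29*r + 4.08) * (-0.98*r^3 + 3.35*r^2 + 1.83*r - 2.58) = -3.8808*r^5 + 12.9818*r^4 + 4.2199*r^3 + 3.9819*r^2 + 6.7182*r - 10.5264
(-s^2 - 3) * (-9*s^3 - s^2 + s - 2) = 9*s^5 + s^4 + 26*s^3 + 5*s^2 - 3*s + 6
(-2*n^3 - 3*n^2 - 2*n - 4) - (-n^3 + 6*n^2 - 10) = -n^3 - 9*n^2 - 2*n + 6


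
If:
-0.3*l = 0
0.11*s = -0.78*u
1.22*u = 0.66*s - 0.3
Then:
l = 0.00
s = 0.36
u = -0.05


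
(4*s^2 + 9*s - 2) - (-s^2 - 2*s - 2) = 5*s^2 + 11*s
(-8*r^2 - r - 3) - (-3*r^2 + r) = -5*r^2 - 2*r - 3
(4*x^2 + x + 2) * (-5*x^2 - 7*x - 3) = -20*x^4 - 33*x^3 - 29*x^2 - 17*x - 6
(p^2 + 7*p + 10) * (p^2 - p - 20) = p^4 + 6*p^3 - 17*p^2 - 150*p - 200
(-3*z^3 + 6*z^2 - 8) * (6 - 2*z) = 6*z^4 - 30*z^3 + 36*z^2 + 16*z - 48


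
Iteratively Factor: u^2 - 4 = (u - 2)*(u + 2)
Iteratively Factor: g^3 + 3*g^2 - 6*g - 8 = (g + 4)*(g^2 - g - 2) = (g + 1)*(g + 4)*(g - 2)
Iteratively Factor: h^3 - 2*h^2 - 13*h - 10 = (h - 5)*(h^2 + 3*h + 2) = (h - 5)*(h + 2)*(h + 1)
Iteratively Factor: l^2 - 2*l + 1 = (l - 1)*(l - 1)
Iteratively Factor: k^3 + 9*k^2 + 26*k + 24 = (k + 4)*(k^2 + 5*k + 6) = (k + 3)*(k + 4)*(k + 2)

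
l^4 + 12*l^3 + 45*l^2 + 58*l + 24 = (l + 1)^2*(l + 4)*(l + 6)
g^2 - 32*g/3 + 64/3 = (g - 8)*(g - 8/3)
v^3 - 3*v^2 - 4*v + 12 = (v - 3)*(v - 2)*(v + 2)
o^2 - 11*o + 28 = (o - 7)*(o - 4)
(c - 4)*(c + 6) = c^2 + 2*c - 24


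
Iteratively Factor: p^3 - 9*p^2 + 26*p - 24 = (p - 4)*(p^2 - 5*p + 6) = (p - 4)*(p - 3)*(p - 2)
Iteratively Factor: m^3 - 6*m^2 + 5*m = (m)*(m^2 - 6*m + 5) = m*(m - 1)*(m - 5)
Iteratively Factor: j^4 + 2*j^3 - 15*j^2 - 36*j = (j + 3)*(j^3 - j^2 - 12*j) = (j + 3)^2*(j^2 - 4*j) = (j - 4)*(j + 3)^2*(j)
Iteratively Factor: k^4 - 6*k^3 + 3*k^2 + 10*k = (k + 1)*(k^3 - 7*k^2 + 10*k) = (k - 2)*(k + 1)*(k^2 - 5*k) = (k - 5)*(k - 2)*(k + 1)*(k)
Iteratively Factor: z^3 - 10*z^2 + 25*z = (z - 5)*(z^2 - 5*z) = (z - 5)^2*(z)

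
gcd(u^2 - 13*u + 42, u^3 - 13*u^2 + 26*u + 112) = u - 7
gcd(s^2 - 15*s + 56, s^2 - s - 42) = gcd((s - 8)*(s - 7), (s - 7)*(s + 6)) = s - 7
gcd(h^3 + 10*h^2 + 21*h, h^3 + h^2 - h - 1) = 1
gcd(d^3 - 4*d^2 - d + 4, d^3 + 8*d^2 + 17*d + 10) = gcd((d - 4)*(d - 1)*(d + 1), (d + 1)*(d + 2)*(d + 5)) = d + 1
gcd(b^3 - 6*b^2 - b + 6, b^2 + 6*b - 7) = b - 1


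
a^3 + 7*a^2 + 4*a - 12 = (a - 1)*(a + 2)*(a + 6)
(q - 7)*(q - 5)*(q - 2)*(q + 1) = q^4 - 13*q^3 + 45*q^2 - 11*q - 70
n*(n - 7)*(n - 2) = n^3 - 9*n^2 + 14*n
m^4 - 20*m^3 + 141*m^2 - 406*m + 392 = (m - 7)^2*(m - 4)*(m - 2)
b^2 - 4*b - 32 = (b - 8)*(b + 4)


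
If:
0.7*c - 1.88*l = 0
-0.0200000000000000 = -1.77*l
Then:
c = 0.03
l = 0.01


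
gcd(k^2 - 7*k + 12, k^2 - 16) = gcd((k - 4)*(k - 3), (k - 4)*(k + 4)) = k - 4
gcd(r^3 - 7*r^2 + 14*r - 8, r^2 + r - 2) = r - 1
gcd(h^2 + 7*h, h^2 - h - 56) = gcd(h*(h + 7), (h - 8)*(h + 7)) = h + 7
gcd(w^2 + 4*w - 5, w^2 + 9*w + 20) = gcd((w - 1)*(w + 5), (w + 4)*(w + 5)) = w + 5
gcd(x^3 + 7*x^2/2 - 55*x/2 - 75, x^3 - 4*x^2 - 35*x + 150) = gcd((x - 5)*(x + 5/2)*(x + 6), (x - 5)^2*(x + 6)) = x^2 + x - 30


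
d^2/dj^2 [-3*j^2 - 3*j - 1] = -6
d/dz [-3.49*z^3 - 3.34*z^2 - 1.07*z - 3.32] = -10.47*z^2 - 6.68*z - 1.07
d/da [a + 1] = 1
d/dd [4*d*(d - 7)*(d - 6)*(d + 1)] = 16*d^3 - 144*d^2 + 232*d + 168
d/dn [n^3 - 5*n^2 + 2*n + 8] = 3*n^2 - 10*n + 2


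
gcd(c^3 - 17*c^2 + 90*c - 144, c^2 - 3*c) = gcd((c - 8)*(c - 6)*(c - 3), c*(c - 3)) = c - 3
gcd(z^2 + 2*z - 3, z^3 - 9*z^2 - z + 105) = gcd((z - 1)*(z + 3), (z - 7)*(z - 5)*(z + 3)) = z + 3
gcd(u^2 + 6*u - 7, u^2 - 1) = u - 1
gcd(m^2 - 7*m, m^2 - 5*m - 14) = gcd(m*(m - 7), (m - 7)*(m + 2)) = m - 7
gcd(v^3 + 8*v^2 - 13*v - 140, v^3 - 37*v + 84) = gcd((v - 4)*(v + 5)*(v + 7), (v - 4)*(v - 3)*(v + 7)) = v^2 + 3*v - 28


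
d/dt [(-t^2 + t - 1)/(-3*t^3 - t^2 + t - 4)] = -3/(9*t^2 + 24*t + 16)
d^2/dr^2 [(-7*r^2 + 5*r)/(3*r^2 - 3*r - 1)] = 2*(-18*r^3 - 63*r^2 + 45*r - 22)/(27*r^6 - 81*r^5 + 54*r^4 + 27*r^3 - 18*r^2 - 9*r - 1)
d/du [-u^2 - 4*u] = -2*u - 4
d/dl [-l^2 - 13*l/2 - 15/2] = -2*l - 13/2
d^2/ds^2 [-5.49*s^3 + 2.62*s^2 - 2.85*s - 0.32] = 5.24 - 32.94*s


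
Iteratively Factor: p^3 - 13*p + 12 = (p + 4)*(p^2 - 4*p + 3) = (p - 1)*(p + 4)*(p - 3)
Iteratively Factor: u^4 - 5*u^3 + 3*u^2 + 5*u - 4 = (u - 1)*(u^3 - 4*u^2 - u + 4) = (u - 1)^2*(u^2 - 3*u - 4) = (u - 1)^2*(u + 1)*(u - 4)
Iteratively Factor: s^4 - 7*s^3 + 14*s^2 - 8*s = (s - 4)*(s^3 - 3*s^2 + 2*s) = (s - 4)*(s - 2)*(s^2 - s) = s*(s - 4)*(s - 2)*(s - 1)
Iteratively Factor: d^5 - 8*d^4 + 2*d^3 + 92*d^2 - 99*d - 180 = (d - 4)*(d^4 - 4*d^3 - 14*d^2 + 36*d + 45) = (d - 4)*(d + 1)*(d^3 - 5*d^2 - 9*d + 45) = (d - 4)*(d + 1)*(d + 3)*(d^2 - 8*d + 15) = (d - 5)*(d - 4)*(d + 1)*(d + 3)*(d - 3)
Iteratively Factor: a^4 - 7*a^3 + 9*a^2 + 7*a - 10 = (a - 1)*(a^3 - 6*a^2 + 3*a + 10) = (a - 1)*(a + 1)*(a^2 - 7*a + 10) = (a - 5)*(a - 1)*(a + 1)*(a - 2)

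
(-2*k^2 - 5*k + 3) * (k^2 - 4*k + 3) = -2*k^4 + 3*k^3 + 17*k^2 - 27*k + 9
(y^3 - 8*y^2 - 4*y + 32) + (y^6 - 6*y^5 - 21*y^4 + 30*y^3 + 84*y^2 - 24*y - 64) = y^6 - 6*y^5 - 21*y^4 + 31*y^3 + 76*y^2 - 28*y - 32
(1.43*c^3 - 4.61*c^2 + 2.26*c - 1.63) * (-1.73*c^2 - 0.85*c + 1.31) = -2.4739*c^5 + 6.7598*c^4 + 1.882*c^3 - 5.1402*c^2 + 4.3461*c - 2.1353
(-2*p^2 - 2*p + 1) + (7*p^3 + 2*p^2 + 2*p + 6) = 7*p^3 + 7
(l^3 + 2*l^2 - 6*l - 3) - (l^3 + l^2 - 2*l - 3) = l^2 - 4*l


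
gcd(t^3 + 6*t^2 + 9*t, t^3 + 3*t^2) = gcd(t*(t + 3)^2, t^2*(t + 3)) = t^2 + 3*t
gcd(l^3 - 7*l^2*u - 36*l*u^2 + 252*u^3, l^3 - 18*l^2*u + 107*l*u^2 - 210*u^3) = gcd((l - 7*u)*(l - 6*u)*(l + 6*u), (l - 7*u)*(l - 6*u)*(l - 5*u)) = l^2 - 13*l*u + 42*u^2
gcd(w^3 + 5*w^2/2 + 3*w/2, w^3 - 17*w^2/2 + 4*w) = w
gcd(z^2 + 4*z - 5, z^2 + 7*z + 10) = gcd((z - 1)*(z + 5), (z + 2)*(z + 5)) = z + 5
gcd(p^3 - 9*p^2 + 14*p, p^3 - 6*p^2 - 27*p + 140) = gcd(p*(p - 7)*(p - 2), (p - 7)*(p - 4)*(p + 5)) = p - 7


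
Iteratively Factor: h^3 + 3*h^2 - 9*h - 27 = (h - 3)*(h^2 + 6*h + 9) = (h - 3)*(h + 3)*(h + 3)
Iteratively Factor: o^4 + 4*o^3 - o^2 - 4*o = (o - 1)*(o^3 + 5*o^2 + 4*o) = (o - 1)*(o + 1)*(o^2 + 4*o) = (o - 1)*(o + 1)*(o + 4)*(o)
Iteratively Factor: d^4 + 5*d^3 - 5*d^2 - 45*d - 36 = (d - 3)*(d^3 + 8*d^2 + 19*d + 12) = (d - 3)*(d + 3)*(d^2 + 5*d + 4) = (d - 3)*(d + 1)*(d + 3)*(d + 4)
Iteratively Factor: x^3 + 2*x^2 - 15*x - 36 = (x + 3)*(x^2 - x - 12) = (x + 3)^2*(x - 4)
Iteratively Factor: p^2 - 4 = (p + 2)*(p - 2)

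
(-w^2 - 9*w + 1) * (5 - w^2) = w^4 + 9*w^3 - 6*w^2 - 45*w + 5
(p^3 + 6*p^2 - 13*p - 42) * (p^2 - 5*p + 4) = p^5 + p^4 - 39*p^3 + 47*p^2 + 158*p - 168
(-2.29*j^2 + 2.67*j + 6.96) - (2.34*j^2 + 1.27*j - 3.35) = -4.63*j^2 + 1.4*j + 10.31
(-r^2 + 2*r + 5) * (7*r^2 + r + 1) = -7*r^4 + 13*r^3 + 36*r^2 + 7*r + 5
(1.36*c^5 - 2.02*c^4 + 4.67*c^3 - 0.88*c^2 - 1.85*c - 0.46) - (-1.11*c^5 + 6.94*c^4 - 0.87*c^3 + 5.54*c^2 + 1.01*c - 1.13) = 2.47*c^5 - 8.96*c^4 + 5.54*c^3 - 6.42*c^2 - 2.86*c + 0.67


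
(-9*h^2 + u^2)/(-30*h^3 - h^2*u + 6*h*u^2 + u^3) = (-3*h + u)/(-10*h^2 + 3*h*u + u^2)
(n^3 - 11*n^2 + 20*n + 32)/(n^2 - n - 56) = (n^2 - 3*n - 4)/(n + 7)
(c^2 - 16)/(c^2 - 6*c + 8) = (c + 4)/(c - 2)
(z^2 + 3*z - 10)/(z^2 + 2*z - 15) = (z - 2)/(z - 3)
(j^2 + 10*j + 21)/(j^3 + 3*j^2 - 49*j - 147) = 1/(j - 7)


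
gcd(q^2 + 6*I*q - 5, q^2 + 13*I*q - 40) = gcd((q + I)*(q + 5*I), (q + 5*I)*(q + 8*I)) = q + 5*I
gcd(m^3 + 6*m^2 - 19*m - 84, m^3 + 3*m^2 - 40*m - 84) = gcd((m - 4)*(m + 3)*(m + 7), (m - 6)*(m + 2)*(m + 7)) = m + 7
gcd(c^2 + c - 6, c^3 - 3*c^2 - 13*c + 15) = c + 3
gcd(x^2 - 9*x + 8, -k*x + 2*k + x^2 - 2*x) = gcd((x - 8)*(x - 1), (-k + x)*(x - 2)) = 1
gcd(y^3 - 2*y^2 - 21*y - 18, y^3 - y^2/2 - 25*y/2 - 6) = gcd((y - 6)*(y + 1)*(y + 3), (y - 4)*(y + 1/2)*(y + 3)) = y + 3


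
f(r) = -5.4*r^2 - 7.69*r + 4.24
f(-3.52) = -35.60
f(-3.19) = -26.18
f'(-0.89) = 1.92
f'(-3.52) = 30.33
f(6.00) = -236.30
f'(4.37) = -54.89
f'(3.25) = -42.79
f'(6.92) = -82.43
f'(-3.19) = 26.76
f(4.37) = -132.49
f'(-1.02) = 3.33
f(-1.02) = 6.47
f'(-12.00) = 121.91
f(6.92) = -307.56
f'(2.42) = -33.83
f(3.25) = -77.79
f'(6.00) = -72.49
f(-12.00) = -681.08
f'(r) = -10.8*r - 7.69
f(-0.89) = 6.81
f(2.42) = -45.99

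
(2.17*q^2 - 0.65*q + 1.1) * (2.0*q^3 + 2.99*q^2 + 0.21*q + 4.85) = 4.34*q^5 + 5.1883*q^4 + 0.7122*q^3 + 13.677*q^2 - 2.9215*q + 5.335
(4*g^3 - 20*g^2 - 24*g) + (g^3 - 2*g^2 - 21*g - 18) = 5*g^3 - 22*g^2 - 45*g - 18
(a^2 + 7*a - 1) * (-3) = -3*a^2 - 21*a + 3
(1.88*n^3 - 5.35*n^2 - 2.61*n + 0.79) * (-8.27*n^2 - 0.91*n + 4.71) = -15.5476*n^5 + 42.5337*n^4 + 35.308*n^3 - 29.3567*n^2 - 13.012*n + 3.7209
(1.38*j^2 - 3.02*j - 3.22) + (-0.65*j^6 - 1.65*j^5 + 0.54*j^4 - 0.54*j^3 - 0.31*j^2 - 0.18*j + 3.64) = -0.65*j^6 - 1.65*j^5 + 0.54*j^4 - 0.54*j^3 + 1.07*j^2 - 3.2*j + 0.42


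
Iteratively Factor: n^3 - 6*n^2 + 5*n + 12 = (n + 1)*(n^2 - 7*n + 12) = (n - 4)*(n + 1)*(n - 3)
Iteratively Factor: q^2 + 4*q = (q + 4)*(q)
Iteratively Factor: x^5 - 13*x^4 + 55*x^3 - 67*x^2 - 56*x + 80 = (x + 1)*(x^4 - 14*x^3 + 69*x^2 - 136*x + 80) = (x - 4)*(x + 1)*(x^3 - 10*x^2 + 29*x - 20) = (x - 4)*(x - 1)*(x + 1)*(x^2 - 9*x + 20) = (x - 4)^2*(x - 1)*(x + 1)*(x - 5)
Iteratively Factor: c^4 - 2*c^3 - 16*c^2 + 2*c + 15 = (c + 3)*(c^3 - 5*c^2 - c + 5) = (c - 1)*(c + 3)*(c^2 - 4*c - 5) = (c - 1)*(c + 1)*(c + 3)*(c - 5)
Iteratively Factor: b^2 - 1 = (b + 1)*(b - 1)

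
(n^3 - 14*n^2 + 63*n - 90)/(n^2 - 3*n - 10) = (n^2 - 9*n + 18)/(n + 2)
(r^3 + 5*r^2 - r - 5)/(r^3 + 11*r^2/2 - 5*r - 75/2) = 2*(r^2 - 1)/(2*r^2 + r - 15)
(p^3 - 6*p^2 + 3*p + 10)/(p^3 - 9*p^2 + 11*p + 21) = (p^2 - 7*p + 10)/(p^2 - 10*p + 21)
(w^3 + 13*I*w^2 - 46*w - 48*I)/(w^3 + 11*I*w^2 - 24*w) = (w + 2*I)/w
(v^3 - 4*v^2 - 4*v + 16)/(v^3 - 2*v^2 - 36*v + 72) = (v^2 - 2*v - 8)/(v^2 - 36)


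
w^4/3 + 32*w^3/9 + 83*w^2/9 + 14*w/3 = w*(w/3 + 1)*(w + 2/3)*(w + 7)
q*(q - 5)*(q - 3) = q^3 - 8*q^2 + 15*q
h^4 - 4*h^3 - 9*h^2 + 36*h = h*(h - 4)*(h - 3)*(h + 3)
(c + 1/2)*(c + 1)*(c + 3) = c^3 + 9*c^2/2 + 5*c + 3/2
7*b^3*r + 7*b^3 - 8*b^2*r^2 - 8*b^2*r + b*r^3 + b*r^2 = (-7*b + r)*(-b + r)*(b*r + b)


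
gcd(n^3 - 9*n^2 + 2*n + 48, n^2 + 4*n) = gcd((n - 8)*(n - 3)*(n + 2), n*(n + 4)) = 1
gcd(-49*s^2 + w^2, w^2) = 1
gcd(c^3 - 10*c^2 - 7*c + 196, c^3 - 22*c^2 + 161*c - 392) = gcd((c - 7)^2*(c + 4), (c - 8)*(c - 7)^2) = c^2 - 14*c + 49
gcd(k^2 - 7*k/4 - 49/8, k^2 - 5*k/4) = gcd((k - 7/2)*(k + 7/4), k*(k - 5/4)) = 1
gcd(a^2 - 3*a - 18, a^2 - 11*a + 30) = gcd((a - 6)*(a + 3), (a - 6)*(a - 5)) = a - 6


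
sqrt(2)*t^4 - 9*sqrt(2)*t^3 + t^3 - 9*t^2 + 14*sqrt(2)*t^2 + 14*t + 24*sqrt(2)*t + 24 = (t - 6)*(t - 4)*(t + 1)*(sqrt(2)*t + 1)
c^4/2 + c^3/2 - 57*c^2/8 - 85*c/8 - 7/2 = (c/2 + 1/2)*(c - 4)*(c + 1/2)*(c + 7/2)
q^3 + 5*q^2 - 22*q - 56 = (q - 4)*(q + 2)*(q + 7)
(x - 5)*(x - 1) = x^2 - 6*x + 5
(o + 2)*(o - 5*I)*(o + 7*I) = o^3 + 2*o^2 + 2*I*o^2 + 35*o + 4*I*o + 70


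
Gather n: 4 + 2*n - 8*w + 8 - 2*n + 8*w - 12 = 0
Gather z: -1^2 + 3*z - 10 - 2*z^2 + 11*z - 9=-2*z^2 + 14*z - 20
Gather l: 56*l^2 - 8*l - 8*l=56*l^2 - 16*l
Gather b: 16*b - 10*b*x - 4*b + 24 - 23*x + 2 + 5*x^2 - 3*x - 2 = b*(12 - 10*x) + 5*x^2 - 26*x + 24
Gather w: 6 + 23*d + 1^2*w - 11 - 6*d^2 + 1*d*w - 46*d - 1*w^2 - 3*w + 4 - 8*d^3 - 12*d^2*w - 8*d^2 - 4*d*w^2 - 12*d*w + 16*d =-8*d^3 - 14*d^2 - 7*d + w^2*(-4*d - 1) + w*(-12*d^2 - 11*d - 2) - 1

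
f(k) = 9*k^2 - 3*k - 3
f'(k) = 18*k - 3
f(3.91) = 122.86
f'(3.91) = 67.38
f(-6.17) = 358.13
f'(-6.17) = -114.06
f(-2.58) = 64.65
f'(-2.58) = -49.44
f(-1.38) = 18.28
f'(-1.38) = -27.84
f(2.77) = 57.75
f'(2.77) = 46.86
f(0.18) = -3.25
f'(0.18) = 0.24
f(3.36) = 88.53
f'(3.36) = 57.48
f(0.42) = -2.67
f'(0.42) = 4.56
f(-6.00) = 339.00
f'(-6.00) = -111.00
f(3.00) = 69.00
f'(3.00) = 51.00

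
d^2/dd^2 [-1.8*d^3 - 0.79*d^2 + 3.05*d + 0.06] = -10.8*d - 1.58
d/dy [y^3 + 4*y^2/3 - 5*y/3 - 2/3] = 3*y^2 + 8*y/3 - 5/3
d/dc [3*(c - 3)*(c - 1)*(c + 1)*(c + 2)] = 12*c^3 - 9*c^2 - 42*c + 3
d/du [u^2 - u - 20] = 2*u - 1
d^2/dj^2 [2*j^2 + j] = 4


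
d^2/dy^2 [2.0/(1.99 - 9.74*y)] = -379.4704/(9.74*y - 1.99)^3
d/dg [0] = 0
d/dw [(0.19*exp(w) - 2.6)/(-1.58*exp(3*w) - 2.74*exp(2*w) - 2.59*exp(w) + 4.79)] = (0.6004*exp(3*w) - 11.8034*exp(2*w) - 14.248*exp(w) - 5.8239)*exp(w)/(2.4964*exp(6*w) + 8.6584*exp(5*w) + 15.692*exp(4*w) - 0.943199999999999*exp(3*w) - 19.5411*exp(2*w) - 24.8122*exp(w) + 22.9441)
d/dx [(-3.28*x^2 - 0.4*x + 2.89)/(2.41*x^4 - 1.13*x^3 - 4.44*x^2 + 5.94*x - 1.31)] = (15.8096*x^5 - 0.814399999999999*x^4 - 28.7636*x^3 - 11.4621*x^2 + 34.2568*x - 16.6426)/(5.8081*x^8 - 5.4466*x^7 - 20.1239*x^6 + 38.6652*x^5 - 0.0249999999999968*x^4 - 49.7866*x^3 + 46.9164*x^2 - 15.5628*x + 1.7161)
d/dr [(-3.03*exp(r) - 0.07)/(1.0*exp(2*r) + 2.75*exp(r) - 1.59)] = (3.03*exp(2*r) + 0.140000000000001*exp(r) + 5.0102)*exp(r)/(1.0*exp(4*r) + 5.5*exp(3*r) + 4.3825*exp(2*r) - 8.745*exp(r) + 2.5281)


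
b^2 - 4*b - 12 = (b - 6)*(b + 2)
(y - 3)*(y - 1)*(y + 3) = y^3 - y^2 - 9*y + 9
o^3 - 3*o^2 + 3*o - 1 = (o - 1)^3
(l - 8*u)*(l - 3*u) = l^2 - 11*l*u + 24*u^2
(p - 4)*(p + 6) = p^2 + 2*p - 24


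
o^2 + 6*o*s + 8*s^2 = (o + 2*s)*(o + 4*s)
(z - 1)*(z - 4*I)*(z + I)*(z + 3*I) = z^4 - z^3 + 13*z^2 - 13*z + 12*I*z - 12*I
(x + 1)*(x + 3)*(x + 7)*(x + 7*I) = x^4 + 11*x^3 + 7*I*x^3 + 31*x^2 + 77*I*x^2 + 21*x + 217*I*x + 147*I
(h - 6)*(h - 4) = h^2 - 10*h + 24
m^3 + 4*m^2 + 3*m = m*(m + 1)*(m + 3)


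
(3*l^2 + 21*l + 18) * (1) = 3*l^2 + 21*l + 18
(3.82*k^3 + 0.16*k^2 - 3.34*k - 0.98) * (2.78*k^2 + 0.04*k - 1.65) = 10.6196*k^5 + 0.5976*k^4 - 15.5818*k^3 - 3.122*k^2 + 5.4718*k + 1.617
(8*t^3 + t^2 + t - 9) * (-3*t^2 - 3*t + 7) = -24*t^5 - 27*t^4 + 50*t^3 + 31*t^2 + 34*t - 63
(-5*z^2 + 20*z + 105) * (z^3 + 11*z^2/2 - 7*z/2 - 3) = -5*z^5 - 15*z^4/2 + 465*z^3/2 + 1045*z^2/2 - 855*z/2 - 315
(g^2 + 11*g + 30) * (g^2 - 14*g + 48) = g^4 - 3*g^3 - 76*g^2 + 108*g + 1440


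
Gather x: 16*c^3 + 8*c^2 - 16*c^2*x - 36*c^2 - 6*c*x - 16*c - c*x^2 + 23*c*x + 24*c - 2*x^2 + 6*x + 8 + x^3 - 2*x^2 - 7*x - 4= 16*c^3 - 28*c^2 + 8*c + x^3 + x^2*(-c - 4) + x*(-16*c^2 + 17*c - 1) + 4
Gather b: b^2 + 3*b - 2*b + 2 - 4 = b^2 + b - 2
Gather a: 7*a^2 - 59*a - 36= 7*a^2 - 59*a - 36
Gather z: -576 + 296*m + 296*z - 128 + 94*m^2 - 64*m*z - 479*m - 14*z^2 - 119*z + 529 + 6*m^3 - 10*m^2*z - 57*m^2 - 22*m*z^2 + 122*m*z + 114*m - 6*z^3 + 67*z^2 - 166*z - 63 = 6*m^3 + 37*m^2 - 69*m - 6*z^3 + z^2*(53 - 22*m) + z*(-10*m^2 + 58*m + 11) - 238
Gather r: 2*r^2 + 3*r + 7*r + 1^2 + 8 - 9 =2*r^2 + 10*r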